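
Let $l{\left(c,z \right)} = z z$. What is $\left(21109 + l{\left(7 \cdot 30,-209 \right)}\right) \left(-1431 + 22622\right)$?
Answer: $1372964890$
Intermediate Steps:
$l{\left(c,z \right)} = z^{2}$
$\left(21109 + l{\left(7 \cdot 30,-209 \right)}\right) \left(-1431 + 22622\right) = \left(21109 + \left(-209\right)^{2}\right) \left(-1431 + 22622\right) = \left(21109 + 43681\right) 21191 = 64790 \cdot 21191 = 1372964890$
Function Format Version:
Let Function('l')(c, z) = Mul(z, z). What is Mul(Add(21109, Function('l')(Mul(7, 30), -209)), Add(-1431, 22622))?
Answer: 1372964890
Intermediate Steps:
Function('l')(c, z) = Pow(z, 2)
Mul(Add(21109, Function('l')(Mul(7, 30), -209)), Add(-1431, 22622)) = Mul(Add(21109, Pow(-209, 2)), Add(-1431, 22622)) = Mul(Add(21109, 43681), 21191) = Mul(64790, 21191) = 1372964890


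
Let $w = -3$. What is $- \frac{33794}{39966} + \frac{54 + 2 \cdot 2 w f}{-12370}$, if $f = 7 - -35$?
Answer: $- \frac{20002354}{24718971} \approx -0.80919$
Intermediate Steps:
$f = 42$ ($f = 7 + 35 = 42$)
$- \frac{33794}{39966} + \frac{54 + 2 \cdot 2 w f}{-12370} = - \frac{33794}{39966} + \frac{54 + 2 \cdot 2 \left(-3\right) 42}{-12370} = \left(-33794\right) \frac{1}{39966} + \left(54 + 4 \left(-3\right) 42\right) \left(- \frac{1}{12370}\right) = - \frac{16897}{19983} + \left(54 - 504\right) \left(- \frac{1}{12370}\right) = - \frac{16897}{19983} - - \frac{45}{1237} = - \frac{16897}{19983} + \frac{45}{1237} = - \frac{20002354}{24718971}$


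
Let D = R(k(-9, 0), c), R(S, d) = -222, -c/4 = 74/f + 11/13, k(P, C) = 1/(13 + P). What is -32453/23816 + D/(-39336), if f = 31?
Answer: -52970169/39034424 ≈ -1.3570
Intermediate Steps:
c = -5212/403 (c = -4*(74/31 + 11/13) = -4*1303/403 = -5212/403 ≈ -12.933)
D = -222
-32453/23816 + D/(-39336) = -32453/23816 - 222/(-39336) = -32453*1/23816 - 222*(-1/39336) = -32453/23816 + 37/6556 = -52970169/39034424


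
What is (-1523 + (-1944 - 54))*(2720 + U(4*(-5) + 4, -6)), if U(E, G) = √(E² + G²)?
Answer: -9577120 - 7042*√73 ≈ -9.6373e+6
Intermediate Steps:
(-1523 + (-1944 - 54))*(2720 + U(4*(-5) + 4, -6)) = (-1523 + (-1944 - 54))*(2720 + √((4*(-5) + 4)² + (-6)²)) = (-1523 - 1998)*(2720 + √((-20 + 4)² + 36)) = -3521*(2720 + √((-16)² + 36)) = -3521*(2720 + √(256 + 36)) = -3521*(2720 + √292) = -3521*(2720 + 2*√73) = -9577120 - 7042*√73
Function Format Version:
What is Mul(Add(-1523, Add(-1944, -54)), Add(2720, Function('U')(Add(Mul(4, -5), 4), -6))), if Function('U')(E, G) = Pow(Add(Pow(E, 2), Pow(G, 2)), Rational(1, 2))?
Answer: Add(-9577120, Mul(-7042, Pow(73, Rational(1, 2)))) ≈ -9.6373e+6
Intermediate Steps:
Mul(Add(-1523, Add(-1944, -54)), Add(2720, Function('U')(Add(Mul(4, -5), 4), -6))) = Mul(Add(-1523, Add(-1944, -54)), Add(2720, Pow(Add(Pow(Add(Mul(4, -5), 4), 2), Pow(-6, 2)), Rational(1, 2)))) = Mul(Add(-1523, -1998), Add(2720, Pow(Add(Pow(Add(-20, 4), 2), 36), Rational(1, 2)))) = Mul(-3521, Add(2720, Pow(Add(Pow(-16, 2), 36), Rational(1, 2)))) = Mul(-3521, Add(2720, Pow(Add(256, 36), Rational(1, 2)))) = Mul(-3521, Add(2720, Pow(292, Rational(1, 2)))) = Mul(-3521, Add(2720, Mul(2, Pow(73, Rational(1, 2))))) = Add(-9577120, Mul(-7042, Pow(73, Rational(1, 2))))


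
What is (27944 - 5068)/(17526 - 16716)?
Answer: 11438/405 ≈ 28.242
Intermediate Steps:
(27944 - 5068)/(17526 - 16716) = 22876/810 = 22876*(1/810) = 11438/405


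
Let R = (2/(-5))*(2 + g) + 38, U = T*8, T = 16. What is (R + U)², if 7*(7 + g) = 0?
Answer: 28224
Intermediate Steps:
g = -7 (g = -7 + (⅐)*0 = -7 + 0 = -7)
U = 128 (U = 16*8 = 128)
R = 40 (R = (2/(-5))*(2 - 7) + 38 = (2*(-⅕))*(-5) + 38 = -⅖*(-5) + 38 = 2 + 38 = 40)
(R + U)² = (40 + 128)² = 168² = 28224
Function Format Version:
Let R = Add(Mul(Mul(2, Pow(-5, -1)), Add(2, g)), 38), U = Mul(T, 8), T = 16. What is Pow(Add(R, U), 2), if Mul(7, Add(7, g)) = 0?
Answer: 28224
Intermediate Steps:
g = -7 (g = Add(-7, Mul(Rational(1, 7), 0)) = Add(-7, 0) = -7)
U = 128 (U = Mul(16, 8) = 128)
R = 40 (R = Add(Mul(Mul(2, Pow(-5, -1)), Add(2, -7)), 38) = Add(Mul(Mul(2, Rational(-1, 5)), -5), 38) = Add(Mul(Rational(-2, 5), -5), 38) = Add(2, 38) = 40)
Pow(Add(R, U), 2) = Pow(Add(40, 128), 2) = Pow(168, 2) = 28224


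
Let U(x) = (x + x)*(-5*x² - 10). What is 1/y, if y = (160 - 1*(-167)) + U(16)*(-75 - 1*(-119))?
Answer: -1/1815993 ≈ -5.5066e-7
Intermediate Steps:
U(x) = 2*x*(-10 - 5*x²) (U(x) = (2*x)*(-10 - 5*x²) = 2*x*(-10 - 5*x²))
y = -1815993 (y = (160 - 1*(-167)) + (-10*16*(2 + 16²))*(-75 - 1*(-119)) = (160 + 167) + (-10*16*(2 + 256))*(-75 + 119) = 327 - 10*16*258*44 = 327 - 41280*44 = 327 - 1816320 = -1815993)
1/y = 1/(-1815993) = -1/1815993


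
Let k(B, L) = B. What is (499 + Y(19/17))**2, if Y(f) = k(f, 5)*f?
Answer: 20901063184/83521 ≈ 2.5025e+5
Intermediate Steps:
Y(f) = f**2 (Y(f) = f*f = f**2)
(499 + Y(19/17))**2 = (499 + (19/17)**2)**2 = (499 + 361/289)**2 = (144572/289)**2 = 20901063184/83521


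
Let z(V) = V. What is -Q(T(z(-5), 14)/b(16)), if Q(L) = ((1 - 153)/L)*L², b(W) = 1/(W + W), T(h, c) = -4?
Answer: -19456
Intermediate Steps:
b(W) = 1/(2*W)
Q(L) = -152*L (Q(L) = (-152/L)*L² = -152*L)
-Q(T(z(-5), 14)/b(16)) = -(-152)*(-4/((½)/16)) = -(-152)*(-4/((½)*(1/16))) = -(-152)*(-4/1/32) = -(-152)*(-4*32) = -(-152)*(-128) = -1*19456 = -19456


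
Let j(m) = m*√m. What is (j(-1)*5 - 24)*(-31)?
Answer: 744 + 155*I ≈ 744.0 + 155.0*I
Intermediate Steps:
j(m) = m^(3/2)
(j(-1)*5 - 24)*(-31) = ((-1)^(3/2)*5 - 24)*(-31) = (-I*5 - 24)*(-31) = (-5*I - 24)*(-31) = (-24 - 5*I)*(-31) = 744 + 155*I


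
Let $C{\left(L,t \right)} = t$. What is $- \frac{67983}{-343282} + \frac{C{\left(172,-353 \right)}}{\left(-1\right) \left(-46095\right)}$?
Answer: $\frac{3012497839}{15823583790} \approx 0.19038$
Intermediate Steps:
$- \frac{67983}{-343282} + \frac{C{\left(172,-353 \right)}}{\left(-1\right) \left(-46095\right)} = - \frac{67983}{-343282} - \frac{353}{\left(-1\right) \left(-46095\right)} = \left(-67983\right) \left(- \frac{1}{343282}\right) - \frac{353}{46095} = \frac{67983}{343282} - \frac{353}{46095} = \frac{3012497839}{15823583790}$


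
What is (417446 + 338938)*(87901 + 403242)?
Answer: 371492706912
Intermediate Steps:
(417446 + 338938)*(87901 + 403242) = 756384*491143 = 371492706912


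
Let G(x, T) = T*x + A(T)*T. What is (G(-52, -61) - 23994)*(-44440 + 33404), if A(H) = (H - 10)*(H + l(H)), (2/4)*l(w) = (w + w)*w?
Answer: -708263894276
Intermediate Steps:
l(w) = 4*w² (l(w) = 2*((w + w)*w) = 2*((2*w)*w) = 2*(2*w²) = 4*w²)
A(H) = (-10 + H)*(H + 4*H²) (A(H) = (H - 10)*(H + 4*H²) = (-10 + H)*(H + 4*H²))
G(x, T) = T*x + T²*(-10 - 39*T + 4*T²) (G(x, T) = T*x + (T*(-10 - 39*T + 4*T²))*T = T*x + T²*(-10 - 39*T + 4*T²))
(G(-52, -61) - 23994)*(-44440 + 33404) = (-61*(-52 - 39*(-61)² - 10*(-61) + 4*(-61)³) - 23994)*(-44440 + 33404) = (-61*(-52 - 39*3721 + 610 + 4*(-226981)) - 23994)*(-11036) = (-61*(-52 - 145119 + 610 - 907924) - 23994)*(-11036) = (-61*(-1052485) - 23994)*(-11036) = (64201585 - 23994)*(-11036) = 64177591*(-11036) = -708263894276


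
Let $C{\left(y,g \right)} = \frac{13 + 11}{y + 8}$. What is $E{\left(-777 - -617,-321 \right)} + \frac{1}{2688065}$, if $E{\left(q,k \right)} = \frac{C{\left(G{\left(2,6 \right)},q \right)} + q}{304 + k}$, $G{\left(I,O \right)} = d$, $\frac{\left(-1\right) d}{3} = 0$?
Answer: $\frac{422026222}{45697105} \approx 9.2353$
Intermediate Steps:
$d = 0$ ($d = \left(-3\right) 0 = 0$)
$G{\left(I,O \right)} = 0$
$C{\left(y,g \right)} = \frac{24}{8 + y}$
$E{\left(q,k \right)} = \frac{3 + q}{304 + k}$ ($E{\left(q,k \right)} = \frac{\frac{24}{8 + 0} + q}{304 + k} = \frac{\frac{24}{8} + q}{304 + k} = \frac{24 \cdot \frac{1}{8} + q}{304 + k} = \frac{3 + q}{304 + k}$)
$E{\left(-777 - -617,-321 \right)} + \frac{1}{2688065} = \frac{3 - 160}{304 - 321} + \frac{1}{2688065} = \frac{3 + \left(-777 + 617\right)}{-17} + \frac{1}{2688065} = - \frac{3 - 160}{17} + \frac{1}{2688065} = \left(- \frac{1}{17}\right) \left(-157\right) + \frac{1}{2688065} = \frac{157}{17} + \frac{1}{2688065} = \frac{422026222}{45697105}$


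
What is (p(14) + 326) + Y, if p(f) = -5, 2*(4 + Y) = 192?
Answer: 413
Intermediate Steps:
Y = 92 (Y = -4 + (1/2)*192 = -4 + 96 = 92)
(p(14) + 326) + Y = (-5 + 326) + 92 = 321 + 92 = 413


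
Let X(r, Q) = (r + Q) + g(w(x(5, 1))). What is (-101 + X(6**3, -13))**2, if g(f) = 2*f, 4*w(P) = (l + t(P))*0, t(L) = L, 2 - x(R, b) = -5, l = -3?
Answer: 10404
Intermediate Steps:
x(R, b) = 7 (x(R, b) = 2 - 1*(-5) = 2 + 5 = 7)
w(P) = 0 (w(P) = ((-3 + P)*0)/4 = (1/4)*0 = 0)
X(r, Q) = Q + r (X(r, Q) = (r + Q) + 2*0 = (Q + r) + 0 = Q + r)
(-101 + X(6**3, -13))**2 = (-101 + (-13 + 6**3))**2 = (-101 + (-13 + 216))**2 = (-101 + 203)**2 = 102**2 = 10404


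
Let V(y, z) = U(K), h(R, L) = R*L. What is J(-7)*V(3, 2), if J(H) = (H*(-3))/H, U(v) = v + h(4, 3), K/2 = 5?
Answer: -66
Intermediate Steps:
K = 10 (K = 2*5 = 10)
h(R, L) = L*R
U(v) = 12 + v (U(v) = v + 3*4 = v + 12 = 12 + v)
V(y, z) = 22 (V(y, z) = 12 + 10 = 22)
J(H) = -3 (J(H) = (-3*H)/H = -3)
J(-7)*V(3, 2) = -3*22 = -66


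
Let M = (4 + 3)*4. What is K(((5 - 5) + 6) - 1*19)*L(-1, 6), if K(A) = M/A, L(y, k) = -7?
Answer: 196/13 ≈ 15.077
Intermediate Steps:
M = 28 (M = 7*4 = 28)
K(A) = 28/A
K(((5 - 5) + 6) - 1*19)*L(-1, 6) = (28/(((5 - 5) + 6) - 1*19))*(-7) = (28/((0 + 6) - 19))*(-7) = (28/(6 - 19))*(-7) = (28/(-13))*(-7) = (28*(-1/13))*(-7) = -28/13*(-7) = 196/13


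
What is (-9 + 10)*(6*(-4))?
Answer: -24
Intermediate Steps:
(-9 + 10)*(6*(-4)) = 1*(-24) = -24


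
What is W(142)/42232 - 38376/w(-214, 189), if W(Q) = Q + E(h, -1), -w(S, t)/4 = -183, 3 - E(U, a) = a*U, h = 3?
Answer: -33762227/644038 ≈ -52.423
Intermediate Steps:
E(U, a) = 3 - U*a (E(U, a) = 3 - a*U = 3 - U*a)
w(S, t) = 732 (w(S, t) = -4*(-183) = 732)
W(Q) = 6 + Q (W(Q) = Q + (3 - 1*3*(-1)) = Q + (3 + 3) = Q + 6 = 6 + Q)
W(142)/42232 - 38376/w(-214, 189) = (6 + 142)/42232 - 38376/732 = 148*(1/42232) - 38376*1/732 = 37/10558 - 3198/61 = -33762227/644038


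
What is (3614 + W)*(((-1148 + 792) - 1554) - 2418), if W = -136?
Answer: -15052784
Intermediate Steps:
(3614 + W)*(((-1148 + 792) - 1554) - 2418) = (3614 - 136)*(((-1148 + 792) - 1554) - 2418) = 3478*((-356 - 1554) - 2418) = 3478*(-1910 - 2418) = 3478*(-4328) = -15052784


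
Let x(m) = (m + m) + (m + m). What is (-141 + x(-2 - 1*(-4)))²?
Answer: 17689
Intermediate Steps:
x(m) = 4*m (x(m) = 2*m + 2*m = 4*m)
(-141 + x(-2 - 1*(-4)))² = (-141 + 4*(-2 - 1*(-4)))² = (-141 + 4*(-2 + 4))² = (-141 + 4*2)² = (-141 + 8)² = (-133)² = 17689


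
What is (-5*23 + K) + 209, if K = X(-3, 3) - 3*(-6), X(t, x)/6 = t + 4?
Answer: 118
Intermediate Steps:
X(t, x) = 24 + 6*t (X(t, x) = 6*(t + 4) = 6*(4 + t) = 24 + 6*t)
K = 24 (K = (24 + 6*(-3)) - 3*(-6) = (24 - 18) + 18 = 6 + 18 = 24)
(-5*23 + K) + 209 = (-5*23 + 24) + 209 = (-115 + 24) + 209 = -91 + 209 = 118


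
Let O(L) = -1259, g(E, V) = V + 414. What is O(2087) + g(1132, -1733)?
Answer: -2578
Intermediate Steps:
g(E, V) = 414 + V
O(2087) + g(1132, -1733) = -1259 + (414 - 1733) = -1259 - 1319 = -2578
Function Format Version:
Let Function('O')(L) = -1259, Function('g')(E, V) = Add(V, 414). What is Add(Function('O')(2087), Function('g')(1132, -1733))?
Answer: -2578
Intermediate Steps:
Function('g')(E, V) = Add(414, V)
Add(Function('O')(2087), Function('g')(1132, -1733)) = Add(-1259, Add(414, -1733)) = Add(-1259, -1319) = -2578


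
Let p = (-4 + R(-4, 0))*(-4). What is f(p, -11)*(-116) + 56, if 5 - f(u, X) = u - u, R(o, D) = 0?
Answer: -524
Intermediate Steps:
p = 16 (p = (-4 + 0)*(-4) = -4*(-4) = 16)
f(u, X) = 5 (f(u, X) = 5 - (u - u) = 5 - 1*0 = 5 + 0 = 5)
f(p, -11)*(-116) + 56 = 5*(-116) + 56 = -580 + 56 = -524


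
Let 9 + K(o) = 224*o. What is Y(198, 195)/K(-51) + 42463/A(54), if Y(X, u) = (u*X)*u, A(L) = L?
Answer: 26305393/205794 ≈ 127.82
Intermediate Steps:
K(o) = -9 + 224*o
Y(X, u) = X*u² (Y(X, u) = (X*u)*u = X*u²)
Y(198, 195)/K(-51) + 42463/A(54) = (198*195²)/(-9 + 224*(-51)) + 42463/54 = (198*38025)/(-9 - 11424) + 42463*(1/54) = 7528950/(-11433) + 42463/54 = 7528950*(-1/11433) + 42463/54 = -2509650/3811 + 42463/54 = 26305393/205794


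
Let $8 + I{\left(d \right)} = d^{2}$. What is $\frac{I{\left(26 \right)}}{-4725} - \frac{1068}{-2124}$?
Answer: $\frac{100763}{278775} \approx 0.36145$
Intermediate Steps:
$I{\left(d \right)} = -8 + d^{2}$
$\frac{I{\left(26 \right)}}{-4725} - \frac{1068}{-2124} = \frac{-8 + 26^{2}}{-4725} - \frac{1068}{-2124} = \left(-8 + 676\right) \left(- \frac{1}{4725}\right) - - \frac{89}{177} = 668 \left(- \frac{1}{4725}\right) + \frac{89}{177} = - \frac{668}{4725} + \frac{89}{177} = \frac{100763}{278775}$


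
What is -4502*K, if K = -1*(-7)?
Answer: -31514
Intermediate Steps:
K = 7
-4502*K = -4502*7 = -31514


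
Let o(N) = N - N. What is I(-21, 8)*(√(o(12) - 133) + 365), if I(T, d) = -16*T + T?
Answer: 114975 + 315*I*√133 ≈ 1.1498e+5 + 3632.8*I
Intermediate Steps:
o(N) = 0
I(T, d) = -15*T
I(-21, 8)*(√(o(12) - 133) + 365) = (-15*(-21))*(√(0 - 133) + 365) = 315*(√(-133) + 365) = 315*(I*√133 + 365) = 315*(365 + I*√133) = 114975 + 315*I*√133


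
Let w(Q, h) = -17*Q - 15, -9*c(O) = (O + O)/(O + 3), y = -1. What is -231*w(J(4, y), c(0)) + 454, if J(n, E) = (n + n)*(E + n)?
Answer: 98167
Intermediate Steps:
J(n, E) = 2*n*(E + n) (J(n, E) = (2*n)*(E + n) = 2*n*(E + n))
c(O) = -2*O/(9*(3 + O)) (c(O) = -(O + O)/(9*(O + 3)) = -2*O/(9*(3 + O)))
w(Q, h) = -15 - 17*Q
-231*w(J(4, y), c(0)) + 454 = -231*(-15 - 34*4*(-1 + 4)) + 454 = -231*(-15 - 34*4*3) + 454 = -231*(-15 - 17*24) + 454 = -231*(-15 - 408) + 454 = -231*(-423) + 454 = 97713 + 454 = 98167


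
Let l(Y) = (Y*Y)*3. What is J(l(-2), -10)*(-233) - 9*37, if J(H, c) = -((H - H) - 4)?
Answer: -1265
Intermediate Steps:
l(Y) = 3*Y² (l(Y) = Y²*3 = 3*Y²)
J(H, c) = 4 (J(H, c) = -(0 - 4) = -1*(-4) = 4)
J(l(-2), -10)*(-233) - 9*37 = 4*(-233) - 9*37 = -932 - 333 = -1265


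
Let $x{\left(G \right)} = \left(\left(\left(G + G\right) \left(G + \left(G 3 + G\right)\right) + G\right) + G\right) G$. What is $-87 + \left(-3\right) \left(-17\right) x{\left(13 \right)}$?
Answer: $1137621$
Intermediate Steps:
$x{\left(G \right)} = G \left(2 G + 10 G^{2}\right)$ ($x{\left(G \right)} = \left(\left(2 G \left(G + \left(3 G + G\right)\right) + G\right) + G\right) G = \left(\left(2 G \left(G + 4 G\right) + G\right) + G\right) G = \left(\left(2 G 5 G + G\right) + G\right) G = \left(\left(10 G^{2} + G\right) + G\right) G = \left(\left(G + 10 G^{2}\right) + G\right) G = \left(2 G + 10 G^{2}\right) G = G \left(2 G + 10 G^{2}\right)$)
$-87 + \left(-3\right) \left(-17\right) x{\left(13 \right)} = -87 + \left(-3\right) \left(-17\right) 13^{2} \left(2 + 10 \cdot 13\right) = -87 + 51 \cdot 169 \left(2 + 130\right) = -87 + 51 \cdot 169 \cdot 132 = -87 + 51 \cdot 22308 = -87 + 1137708 = 1137621$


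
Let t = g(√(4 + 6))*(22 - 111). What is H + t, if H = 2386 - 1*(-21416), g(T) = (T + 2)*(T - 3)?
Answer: 23446 + 89*√10 ≈ 23727.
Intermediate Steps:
g(T) = (-3 + T)*(2 + T) (g(T) = (2 + T)*(-3 + T) = (-3 + T)*(2 + T))
H = 23802 (H = 2386 + 21416 = 23802)
t = -356 + 89*√10 (t = (-6 + (√(4 + 6))² - √(4 + 6))*(22 - 111) = (-6 + (√10)² - √10)*(-89) = (-6 + 10 - √10)*(-89) = (4 - √10)*(-89) = -356 + 89*√10 ≈ -74.557)
H + t = 23802 + (-356 + 89*√10) = 23446 + 89*√10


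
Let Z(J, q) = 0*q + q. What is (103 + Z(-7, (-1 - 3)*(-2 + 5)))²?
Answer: 8281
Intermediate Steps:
Z(J, q) = q (Z(J, q) = 0 + q = q)
(103 + Z(-7, (-1 - 3)*(-2 + 5)))² = (103 + (-1 - 3)*(-2 + 5))² = (103 - 4*3)² = (103 - 12)² = 91² = 8281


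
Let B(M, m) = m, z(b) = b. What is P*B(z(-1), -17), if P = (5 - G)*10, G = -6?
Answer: -1870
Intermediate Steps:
P = 110 (P = (5 - 1*(-6))*10 = (5 + 6)*10 = 11*10 = 110)
P*B(z(-1), -17) = 110*(-17) = -1870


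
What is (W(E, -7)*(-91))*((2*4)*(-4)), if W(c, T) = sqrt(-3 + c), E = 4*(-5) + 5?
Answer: 8736*I*sqrt(2) ≈ 12355.0*I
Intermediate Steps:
E = -15 (E = -20 + 5 = -15)
(W(E, -7)*(-91))*((2*4)*(-4)) = (sqrt(-3 - 15)*(-91))*((2*4)*(-4)) = (sqrt(-18)*(-91))*(8*(-4)) = ((3*I*sqrt(2))*(-91))*(-32) = -273*I*sqrt(2)*(-32) = 8736*I*sqrt(2)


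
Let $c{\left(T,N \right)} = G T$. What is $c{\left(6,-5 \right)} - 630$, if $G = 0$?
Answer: $-630$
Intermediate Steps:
$c{\left(T,N \right)} = 0$ ($c{\left(T,N \right)} = 0 T = 0$)
$c{\left(6,-5 \right)} - 630 = 0 - 630 = -630$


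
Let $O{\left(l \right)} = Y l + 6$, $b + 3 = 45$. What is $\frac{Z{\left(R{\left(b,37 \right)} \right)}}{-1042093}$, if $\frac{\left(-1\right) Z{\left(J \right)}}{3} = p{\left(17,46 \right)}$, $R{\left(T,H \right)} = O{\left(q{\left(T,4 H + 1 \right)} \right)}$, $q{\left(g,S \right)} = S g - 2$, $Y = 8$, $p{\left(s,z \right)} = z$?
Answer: $\frac{138}{1042093} \approx 0.00013243$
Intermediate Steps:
$b = 42$ ($b = -3 + 45 = 42$)
$q{\left(g,S \right)} = -2 + S g$
$O{\left(l \right)} = 6 + 8 l$ ($O{\left(l \right)} = 8 l + 6 = 6 + 8 l$)
$R{\left(T,H \right)} = -10 + 8 T \left(1 + 4 H\right)$ ($R{\left(T,H \right)} = 6 + 8 \left(-2 + \left(4 H + 1\right) T\right) = 6 + 8 \left(-2 + \left(1 + 4 H\right) T\right) = 6 + 8 \left(-2 + T \left(1 + 4 H\right)\right) = 6 + \left(-16 + 8 T \left(1 + 4 H\right)\right) = -10 + 8 T \left(1 + 4 H\right)$)
$Z{\left(J \right)} = -138$ ($Z{\left(J \right)} = \left(-3\right) 46 = -138$)
$\frac{Z{\left(R{\left(b,37 \right)} \right)}}{-1042093} = - \frac{138}{-1042093} = \left(-138\right) \left(- \frac{1}{1042093}\right) = \frac{138}{1042093}$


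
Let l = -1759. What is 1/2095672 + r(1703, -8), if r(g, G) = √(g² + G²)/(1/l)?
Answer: 1/2095672 - 1759*√2900273 ≈ -2.9956e+6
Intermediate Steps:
r(g, G) = -1759*√(G² + g²) (r(g, G) = √(g² + G²)/(1/(-1759)) = √(G² + g²)/(-1/1759) = √(G² + g²)*(-1759) = -1759*√(G² + g²))
1/2095672 + r(1703, -8) = 1/2095672 - 1759*√((-8)² + 1703²) = 1/2095672 - 1759*√(64 + 2900209) = 1/2095672 - 1759*√2900273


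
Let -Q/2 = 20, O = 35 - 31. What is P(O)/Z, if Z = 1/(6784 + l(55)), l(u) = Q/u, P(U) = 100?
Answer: 7461600/11 ≈ 6.7833e+5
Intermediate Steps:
O = 4
Q = -40 (Q = -2*20 = -40)
l(u) = -40/u
Z = 11/74616 (Z = 1/(6784 - 40/55) = 1/(6784 - 40*1/55) = 1/(6784 - 8/11) = 1/(74616/11) = 11/74616 ≈ 0.00014742)
P(O)/Z = 100/(11/74616) = 100*(74616/11) = 7461600/11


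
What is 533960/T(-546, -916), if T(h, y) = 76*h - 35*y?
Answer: -19070/337 ≈ -56.588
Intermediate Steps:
T(h, y) = -35*y + 76*h
533960/T(-546, -916) = 533960/(-35*(-916) + 76*(-546)) = 533960/(32060 - 41496) = 533960/(-9436) = 533960*(-1/9436) = -19070/337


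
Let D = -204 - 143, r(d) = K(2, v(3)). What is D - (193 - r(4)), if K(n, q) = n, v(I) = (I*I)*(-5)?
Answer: -538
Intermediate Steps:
v(I) = -5*I² (v(I) = I²*(-5) = -5*I²)
r(d) = 2
D = -347
D - (193 - r(4)) = -347 - (193 - 1*2) = -347 - (193 - 2) = -347 - 1*191 = -347 - 191 = -538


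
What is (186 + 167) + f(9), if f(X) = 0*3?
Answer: 353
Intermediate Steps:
f(X) = 0
(186 + 167) + f(9) = (186 + 167) + 0 = 353 + 0 = 353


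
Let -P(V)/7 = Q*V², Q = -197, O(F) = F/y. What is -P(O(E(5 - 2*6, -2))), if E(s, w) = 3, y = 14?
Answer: -1773/28 ≈ -63.321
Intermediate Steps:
O(F) = F/14
P(V) = 1379*V² (P(V) = -(-1379)*V² = 1379*V²)
-P(O(E(5 - 2*6, -2))) = -1379*((1/14)*3)² = -1379*(3/14)² = -1379*9/196 = -1*1773/28 = -1773/28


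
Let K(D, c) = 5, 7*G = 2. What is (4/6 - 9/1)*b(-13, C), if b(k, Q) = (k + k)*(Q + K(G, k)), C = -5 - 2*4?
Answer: -5200/3 ≈ -1733.3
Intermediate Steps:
G = 2/7 (G = (⅐)*2 = 2/7 ≈ 0.28571)
C = -13 (C = -5 - 8 = -13)
b(k, Q) = 2*k*(5 + Q) (b(k, Q) = (k + k)*(Q + 5) = (2*k)*(5 + Q) = 2*k*(5 + Q))
(4/6 - 9/1)*b(-13, C) = (4/6 - 9/1)*(2*(-13)*(5 - 13)) = (4*(⅙) - 9*1)*(2*(-13)*(-8)) = (⅔ - 9)*208 = -25/3*208 = -5200/3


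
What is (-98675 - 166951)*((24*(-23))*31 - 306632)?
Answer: 85994823744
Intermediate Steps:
(-98675 - 166951)*((24*(-23))*31 - 306632) = -265626*(-552*31 - 306632) = -265626*(-17112 - 306632) = -265626*(-323744) = 85994823744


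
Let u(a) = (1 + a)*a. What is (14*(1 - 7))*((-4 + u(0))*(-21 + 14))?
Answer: -2352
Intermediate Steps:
u(a) = a*(1 + a)
(14*(1 - 7))*((-4 + u(0))*(-21 + 14)) = (14*(1 - 7))*((-4 + 0*(1 + 0))*(-21 + 14)) = (14*(-6))*((-4 + 0*1)*(-7)) = -84*(-4 + 0)*(-7) = -(-336)*(-7) = -84*28 = -2352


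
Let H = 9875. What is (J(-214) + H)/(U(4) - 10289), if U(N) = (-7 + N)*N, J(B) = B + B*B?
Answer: -55457/10301 ≈ -5.3837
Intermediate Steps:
J(B) = B + B**2
U(N) = N*(-7 + N)
(J(-214) + H)/(U(4) - 10289) = (-214*(1 - 214) + 9875)/(4*(-7 + 4) - 10289) = (-214*(-213) + 9875)/(4*(-3) - 10289) = (45582 + 9875)/(-12 - 10289) = 55457/(-10301) = 55457*(-1/10301) = -55457/10301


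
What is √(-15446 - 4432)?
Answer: I*√19878 ≈ 140.99*I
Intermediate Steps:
√(-15446 - 4432) = √(-19878) = I*√19878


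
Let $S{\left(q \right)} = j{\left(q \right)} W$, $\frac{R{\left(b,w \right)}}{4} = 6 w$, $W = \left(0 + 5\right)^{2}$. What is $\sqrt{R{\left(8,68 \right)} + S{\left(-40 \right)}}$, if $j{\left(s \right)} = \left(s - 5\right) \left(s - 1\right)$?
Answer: $\sqrt{47757} \approx 218.53$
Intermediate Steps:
$j{\left(s \right)} = \left(-1 + s\right) \left(-5 + s\right)$ ($j{\left(s \right)} = \left(-5 + s\right) \left(-1 + s\right) = \left(-1 + s\right) \left(-5 + s\right)$)
$W = 25$ ($W = 5^{2} = 25$)
$R{\left(b,w \right)} = 24 w$ ($R{\left(b,w \right)} = 4 \cdot 6 w = 24 w$)
$S{\left(q \right)} = 125 - 150 q + 25 q^{2}$ ($S{\left(q \right)} = \left(5 + q^{2} - 6 q\right) 25 = 125 - 150 q + 25 q^{2}$)
$\sqrt{R{\left(8,68 \right)} + S{\left(-40 \right)}} = \sqrt{24 \cdot 68 + \left(125 - -6000 + 25 \left(-40\right)^{2}\right)} = \sqrt{1632 + \left(125 + 6000 + 25 \cdot 1600\right)} = \sqrt{1632 + \left(125 + 6000 + 40000\right)} = \sqrt{1632 + 46125} = \sqrt{47757}$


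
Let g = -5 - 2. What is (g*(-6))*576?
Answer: 24192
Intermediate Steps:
g = -7
(g*(-6))*576 = -7*(-6)*576 = 42*576 = 24192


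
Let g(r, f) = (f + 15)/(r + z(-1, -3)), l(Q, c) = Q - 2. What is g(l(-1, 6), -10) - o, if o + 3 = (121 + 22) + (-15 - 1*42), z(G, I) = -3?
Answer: -503/6 ≈ -83.833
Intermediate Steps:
l(Q, c) = -2 + Q
g(r, f) = (15 + f)/(-3 + r) (g(r, f) = (f + 15)/(r - 3) = (15 + f)/(-3 + r))
o = 83 (o = -3 + ((121 + 22) + (-15 - 1*42)) = -3 + (143 + (-15 - 42)) = -3 + (143 - 57) = -3 + 86 = 83)
g(l(-1, 6), -10) - o = (15 - 10)/(-3 + (-2 - 1)) - 1*83 = 5/(-3 - 3) - 83 = 5/(-6) - 83 = -1/6*5 - 83 = -5/6 - 83 = -503/6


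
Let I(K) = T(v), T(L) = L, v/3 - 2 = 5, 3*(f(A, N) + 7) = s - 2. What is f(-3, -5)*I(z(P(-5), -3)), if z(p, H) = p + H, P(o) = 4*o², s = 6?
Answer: -119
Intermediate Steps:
f(A, N) = -17/3 (f(A, N) = -7 + (6 - 2)/3 = -7 + (⅓)*4 = -7 + 4/3 = -17/3)
v = 21 (v = 6 + 3*5 = 6 + 15 = 21)
z(p, H) = H + p
I(K) = 21
f(-3, -5)*I(z(P(-5), -3)) = -17/3*21 = -119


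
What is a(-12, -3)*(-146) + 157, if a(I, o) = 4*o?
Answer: 1909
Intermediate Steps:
a(-12, -3)*(-146) + 157 = (4*(-3))*(-146) + 157 = -12*(-146) + 157 = 1752 + 157 = 1909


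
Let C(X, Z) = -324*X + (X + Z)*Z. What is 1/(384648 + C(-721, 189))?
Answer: 1/517704 ≈ 1.9316e-6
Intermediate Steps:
C(X, Z) = -324*X + Z*(X + Z)
1/(384648 + C(-721, 189)) = 1/(384648 + (189**2 - 324*(-721) - 721*189)) = 1/(384648 + (35721 + 233604 - 136269)) = 1/(384648 + 133056) = 1/517704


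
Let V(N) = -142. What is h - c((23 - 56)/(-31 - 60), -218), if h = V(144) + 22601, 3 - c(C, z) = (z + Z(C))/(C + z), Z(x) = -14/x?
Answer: 14677226228/653565 ≈ 22457.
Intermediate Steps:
c(C, z) = 3 - (z - 14/C)/(C + z)
h = 22459 (h = -142 + 22601 = 22459)
h - c((23 - 56)/(-31 - 60), -218) = 22459 - (14 + ((23 - 56)/(-31 - 60))*(2*(-218) + 3*((23 - 56)/(-31 - 60))))/(((23 - 56)/(-31 - 60))*((23 - 56)/(-31 - 60) - 218)) = 22459 - (14 + (-33/(-91))*(-436 + 3*(-33/(-91))))/(((-33/(-91)))*(-33/(-91) - 218)) = 22459 - (14 + (-33*(-1/91))*(-436 + 3*(-33*(-1/91))))/(((-33*(-1/91)))*(-33*(-1/91) - 218)) = 22459 - (14 + 33*(-436 + 3*(33/91))/91)/(33/91*(33/91 - 218)) = 22459 - 91*(14 + 33*(-436 + 99/91)/91)/(33*(-19805/91)) = 22459 - 91*(-91)*(14 + (33/91)*(-39577/91))/(33*19805) = 22459 - 91*(-91)*(14 - 1306041/8281)/(33*19805) = 22459 - 91*(-91)*(-1190107)/(33*19805*8281) = 22459 - 1*1190107/653565 = 22459 - 1190107/653565 = 14677226228/653565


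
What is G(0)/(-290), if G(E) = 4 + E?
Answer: -2/145 ≈ -0.013793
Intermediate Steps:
G(0)/(-290) = (4 + 0)/(-290) = 4*(-1/290) = -2/145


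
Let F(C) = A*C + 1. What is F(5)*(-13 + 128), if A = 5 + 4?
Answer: 5290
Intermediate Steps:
A = 9
F(C) = 1 + 9*C (F(C) = 9*C + 1 = 1 + 9*C)
F(5)*(-13 + 128) = (1 + 9*5)*(-13 + 128) = (1 + 45)*115 = 46*115 = 5290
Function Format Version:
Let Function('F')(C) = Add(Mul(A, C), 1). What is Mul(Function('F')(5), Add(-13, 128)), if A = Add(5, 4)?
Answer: 5290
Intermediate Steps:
A = 9
Function('F')(C) = Add(1, Mul(9, C)) (Function('F')(C) = Add(Mul(9, C), 1) = Add(1, Mul(9, C)))
Mul(Function('F')(5), Add(-13, 128)) = Mul(Add(1, Mul(9, 5)), Add(-13, 128)) = Mul(Add(1, 45), 115) = Mul(46, 115) = 5290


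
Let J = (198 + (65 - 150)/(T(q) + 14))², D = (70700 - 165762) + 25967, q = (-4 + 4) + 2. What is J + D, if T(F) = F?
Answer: -8183431/256 ≈ -31967.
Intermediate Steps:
q = 2 (q = 0 + 2 = 2)
D = -69095 (D = -95062 + 25967 = -69095)
J = 9504889/256 (J = (198 + (65 - 150)/(2 + 14))² = (198 - 85/16)² = (3083/16)² = 9504889/256 ≈ 37129.)
J + D = 9504889/256 - 69095 = -8183431/256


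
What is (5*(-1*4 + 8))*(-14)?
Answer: -280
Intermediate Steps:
(5*(-1*4 + 8))*(-14) = (5*(-4 + 8))*(-14) = (5*4)*(-14) = 20*(-14) = -280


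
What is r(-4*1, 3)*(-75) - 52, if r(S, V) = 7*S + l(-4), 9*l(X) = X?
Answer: 6244/3 ≈ 2081.3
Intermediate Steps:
l(X) = X/9
r(S, V) = -4/9 + 7*S (r(S, V) = 7*S + (⅑)*(-4) = 7*S - 4/9 = -4/9 + 7*S)
r(-4*1, 3)*(-75) - 52 = (-4/9 + 7*(-4*1))*(-75) - 52 = (-4/9 + 7*(-4))*(-75) - 52 = (-4/9 - 28)*(-75) - 52 = -256/9*(-75) - 52 = 6400/3 - 52 = 6244/3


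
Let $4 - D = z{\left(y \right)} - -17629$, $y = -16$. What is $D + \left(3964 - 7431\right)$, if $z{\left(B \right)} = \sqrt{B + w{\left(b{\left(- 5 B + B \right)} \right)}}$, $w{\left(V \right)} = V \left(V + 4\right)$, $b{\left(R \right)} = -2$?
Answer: $-21092 - 2 i \sqrt{5} \approx -21092.0 - 4.4721 i$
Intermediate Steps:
$w{\left(V \right)} = V \left(4 + V\right)$
$z{\left(B \right)} = \sqrt{-4 + B}$ ($z{\left(B \right)} = \sqrt{B - 2 \left(4 - 2\right)} = \sqrt{B - 4} = \sqrt{-4 + B}$)
$D = -17625 - 2 i \sqrt{5}$ ($D = 4 - \left(\sqrt{-4 - 16} - -17629\right) = 4 - \left(\sqrt{-20} + 17629\right) = 4 - \left(2 i \sqrt{5} + 17629\right) = 4 - \left(17629 + 2 i \sqrt{5}\right) = -17625 - 2 i \sqrt{5} \approx -17625.0 - 4.4721 i$)
$D + \left(3964 - 7431\right) = \left(-17625 - 2 i \sqrt{5}\right) + \left(3964 - 7431\right) = \left(-17625 - 2 i \sqrt{5}\right) - 3467 = -21092 - 2 i \sqrt{5}$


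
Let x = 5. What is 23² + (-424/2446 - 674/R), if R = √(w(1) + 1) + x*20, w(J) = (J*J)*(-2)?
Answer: 6385766555/12231223 + 674*I/10001 ≈ 522.09 + 0.067393*I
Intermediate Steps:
w(J) = -2*J² (w(J) = J²*(-2) = -2*J²)
R = 100 + I (R = √(-2*1² + 1) + 5*20 = √(-2*1 + 1) + 100 = √(-2 + 1) + 100 = √(-1) + 100 = I + 100 = 100 + I ≈ 100.0 + 1.0*I)
23² + (-424/2446 - 674/R) = 23² + (-424/2446 - 674*(100 - I)/10001) = 529 + (-424*1/2446 - 674*(100 - I)/10001) = 529 + (-212/1223 - 674*(100 - I)/10001) = 646755/1223 - 674*(100 - I)/10001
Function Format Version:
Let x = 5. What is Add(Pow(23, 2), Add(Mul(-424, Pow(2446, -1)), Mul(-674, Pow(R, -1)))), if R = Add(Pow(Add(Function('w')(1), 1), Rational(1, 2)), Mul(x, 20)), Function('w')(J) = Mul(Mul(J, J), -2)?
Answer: Add(Rational(6385766555, 12231223), Mul(Rational(674, 10001), I)) ≈ Add(522.09, Mul(0.067393, I))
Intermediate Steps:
Function('w')(J) = Mul(-2, Pow(J, 2)) (Function('w')(J) = Mul(Pow(J, 2), -2) = Mul(-2, Pow(J, 2)))
R = Add(100, I) (R = Add(Pow(Add(Mul(-2, Pow(1, 2)), 1), Rational(1, 2)), Mul(5, 20)) = Add(Pow(Add(Mul(-2, 1), 1), Rational(1, 2)), 100) = Add(Pow(Add(-2, 1), Rational(1, 2)), 100) = Add(Pow(-1, Rational(1, 2)), 100) = Add(I, 100) = Add(100, I) ≈ Add(100.00, Mul(1.0000, I)))
Add(Pow(23, 2), Add(Mul(-424, Pow(2446, -1)), Mul(-674, Pow(R, -1)))) = Add(Pow(23, 2), Add(Mul(-424, Pow(2446, -1)), Mul(-674, Pow(Add(100, I), -1)))) = Add(529, Add(Mul(-424, Rational(1, 2446)), Mul(-674, Mul(Rational(1, 10001), Add(100, Mul(-1, I)))))) = Add(529, Add(Rational(-212, 1223), Mul(Rational(-674, 10001), Add(100, Mul(-1, I))))) = Add(Rational(646755, 1223), Mul(Rational(-674, 10001), Add(100, Mul(-1, I))))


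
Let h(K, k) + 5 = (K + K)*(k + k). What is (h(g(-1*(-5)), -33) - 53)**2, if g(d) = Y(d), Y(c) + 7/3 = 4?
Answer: 77284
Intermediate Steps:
Y(c) = 5/3 (Y(c) = -7/3 + 4 = 5/3)
g(d) = 5/3
h(K, k) = -5 + 4*K*k (h(K, k) = -5 + (K + K)*(k + k) = -5 + (2*K)*(2*k) = -5 + 4*K*k)
(h(g(-1*(-5)), -33) - 53)**2 = ((-5 + 4*(5/3)*(-33)) - 53)**2 = ((-5 - 220) - 53)**2 = (-225 - 53)**2 = (-278)**2 = 77284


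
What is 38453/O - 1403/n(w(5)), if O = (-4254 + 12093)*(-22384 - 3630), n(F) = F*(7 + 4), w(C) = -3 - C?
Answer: 143050815887/8972644824 ≈ 15.943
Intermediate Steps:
n(F) = 11*F (n(F) = F*11 = 11*F)
O = -203923746 (O = 7839*(-26014) = -203923746)
38453/O - 1403/n(w(5)) = 38453/(-203923746) - 1403*1/(11*(-3 - 1*5)) = 38453*(-1/203923746) - 1403*1/(11*(-3 - 5)) = -38453/203923746 - 1403/(11*(-8)) = -38453/203923746 - 1403/(-88) = -38453/203923746 - 1403*(-1/88) = -38453/203923746 + 1403/88 = 143050815887/8972644824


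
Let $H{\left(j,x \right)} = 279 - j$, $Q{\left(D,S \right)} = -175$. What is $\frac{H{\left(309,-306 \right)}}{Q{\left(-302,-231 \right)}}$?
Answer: $\frac{6}{35} \approx 0.17143$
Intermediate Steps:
$\frac{H{\left(309,-306 \right)}}{Q{\left(-302,-231 \right)}} = \frac{279 - 309}{-175} = \left(279 - 309\right) \left(- \frac{1}{175}\right) = \left(-30\right) \left(- \frac{1}{175}\right) = \frac{6}{35}$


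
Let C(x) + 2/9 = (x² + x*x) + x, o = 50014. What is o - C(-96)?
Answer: 285104/9 ≈ 31678.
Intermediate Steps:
C(x) = -2/9 + x + 2*x² (C(x) = -2/9 + ((x² + x*x) + x) = -2/9 + ((x² + x²) + x) = -2/9 + (2*x² + x) = -2/9 + (x + 2*x²) = -2/9 + x + 2*x²)
o - C(-96) = 50014 - (-2/9 - 96 + 2*(-96)²) = 50014 - (-2/9 - 96 + 2*9216) = 50014 - (-2/9 - 96 + 18432) = 50014 - 1*165022/9 = 50014 - 165022/9 = 285104/9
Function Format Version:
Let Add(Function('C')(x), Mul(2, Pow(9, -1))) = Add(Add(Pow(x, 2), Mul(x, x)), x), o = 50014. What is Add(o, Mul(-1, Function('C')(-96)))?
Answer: Rational(285104, 9) ≈ 31678.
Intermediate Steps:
Function('C')(x) = Add(Rational(-2, 9), x, Mul(2, Pow(x, 2))) (Function('C')(x) = Add(Rational(-2, 9), Add(Add(Pow(x, 2), Mul(x, x)), x)) = Add(Rational(-2, 9), Add(Add(Pow(x, 2), Pow(x, 2)), x)) = Add(Rational(-2, 9), Add(Mul(2, Pow(x, 2)), x)) = Add(Rational(-2, 9), Add(x, Mul(2, Pow(x, 2)))) = Add(Rational(-2, 9), x, Mul(2, Pow(x, 2))))
Add(o, Mul(-1, Function('C')(-96))) = Add(50014, Mul(-1, Add(Rational(-2, 9), -96, Mul(2, Pow(-96, 2))))) = Add(50014, Mul(-1, Add(Rational(-2, 9), -96, Mul(2, 9216)))) = Add(50014, Mul(-1, Add(Rational(-2, 9), -96, 18432))) = Add(50014, Mul(-1, Rational(165022, 9))) = Add(50014, Rational(-165022, 9)) = Rational(285104, 9)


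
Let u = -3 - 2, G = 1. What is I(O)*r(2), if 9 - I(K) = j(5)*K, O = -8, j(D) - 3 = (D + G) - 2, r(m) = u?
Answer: -325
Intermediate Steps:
u = -5
r(m) = -5
j(D) = 2 + D (j(D) = 3 + ((D + 1) - 2) = 3 + ((1 + D) - 2) = 3 + (-1 + D) = 2 + D)
I(K) = 9 - 7*K (I(K) = 9 - (2 + 5)*K = 9 - 7*K)
I(O)*r(2) = (9 - 7*(-8))*(-5) = (9 + 56)*(-5) = 65*(-5) = -325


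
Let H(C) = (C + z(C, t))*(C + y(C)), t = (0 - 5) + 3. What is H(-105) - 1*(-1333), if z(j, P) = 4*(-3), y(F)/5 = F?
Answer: 75043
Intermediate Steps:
y(F) = 5*F
t = -2 (t = -5 + 3 = -2)
z(j, P) = -12
H(C) = 6*C*(-12 + C) (H(C) = (C - 12)*(C + 5*C) = (-12 + C)*(6*C) = 6*C*(-12 + C))
H(-105) - 1*(-1333) = 6*(-105)*(-12 - 105) - 1*(-1333) = 6*(-105)*(-117) + 1333 = 73710 + 1333 = 75043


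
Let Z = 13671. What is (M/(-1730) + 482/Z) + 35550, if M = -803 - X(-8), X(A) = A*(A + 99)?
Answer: 168157773137/4730166 ≈ 35550.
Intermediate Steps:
X(A) = A*(99 + A)
M = -75 (M = -803 - (-8)*(99 - 8) = -803 - (-8)*91 = -803 - 1*(-728) = -803 + 728 = -75)
(M/(-1730) + 482/Z) + 35550 = (-75/(-1730) + 482/13671) + 35550 = (-75*(-1/1730) + 482*(1/13671)) + 35550 = (15/346 + 482/13671) + 35550 = 371837/4730166 + 35550 = 168157773137/4730166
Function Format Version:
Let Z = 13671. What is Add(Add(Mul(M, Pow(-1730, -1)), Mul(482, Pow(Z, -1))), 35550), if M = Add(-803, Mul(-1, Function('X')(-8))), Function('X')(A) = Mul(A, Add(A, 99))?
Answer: Rational(168157773137, 4730166) ≈ 35550.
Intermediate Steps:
Function('X')(A) = Mul(A, Add(99, A))
M = -75 (M = Add(-803, Mul(-1, Mul(-8, Add(99, -8)))) = Add(-803, Mul(-1, Mul(-8, 91))) = Add(-803, Mul(-1, -728)) = Add(-803, 728) = -75)
Add(Add(Mul(M, Pow(-1730, -1)), Mul(482, Pow(Z, -1))), 35550) = Add(Add(Mul(-75, Pow(-1730, -1)), Mul(482, Pow(13671, -1))), 35550) = Add(Add(Mul(-75, Rational(-1, 1730)), Mul(482, Rational(1, 13671))), 35550) = Add(Add(Rational(15, 346), Rational(482, 13671)), 35550) = Add(Rational(371837, 4730166), 35550) = Rational(168157773137, 4730166)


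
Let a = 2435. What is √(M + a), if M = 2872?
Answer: √5307 ≈ 72.849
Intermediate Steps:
√(M + a) = √(2872 + 2435) = √5307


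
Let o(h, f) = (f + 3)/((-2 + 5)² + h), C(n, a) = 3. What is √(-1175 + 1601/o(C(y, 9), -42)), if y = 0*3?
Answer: I*√281827/13 ≈ 40.836*I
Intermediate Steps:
y = 0
o(h, f) = (3 + f)/(9 + h) (o(h, f) = (3 + f)/(3² + h) = (3 + f)/(9 + h))
√(-1175 + 1601/o(C(y, 9), -42)) = √(-1175 + 1601/(((3 - 42)/(9 + 3)))) = √(-1175 + 1601/((-39/12))) = √(-1175 + 1601/(((1/12)*(-39)))) = √(-1175 + 1601/(-13/4)) = √(-1175 + 1601*(-4/13)) = √(-1175 - 6404/13) = √(-21679/13) = I*√281827/13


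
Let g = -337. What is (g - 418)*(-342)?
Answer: 258210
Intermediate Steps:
(g - 418)*(-342) = (-337 - 418)*(-342) = -755*(-342) = 258210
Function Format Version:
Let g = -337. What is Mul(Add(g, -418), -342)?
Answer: 258210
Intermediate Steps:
Mul(Add(g, -418), -342) = Mul(Add(-337, -418), -342) = Mul(-755, -342) = 258210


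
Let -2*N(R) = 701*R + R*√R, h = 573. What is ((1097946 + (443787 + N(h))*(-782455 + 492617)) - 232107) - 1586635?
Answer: -70417007815 + 83038587*√573 ≈ -6.8429e+10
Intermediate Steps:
N(R) = -701*R/2 - R^(3/2)/2 (N(R) = -(701*R + R*√R)/2 = -(701*R + R^(3/2))/2 = -(R^(3/2) + 701*R)/2 = -701*R/2 - R^(3/2)/2)
((1097946 + (443787 + N(h))*(-782455 + 492617)) - 232107) - 1586635 = ((1097946 + (443787 + (-701/2*573 - 573*√573/2))*(-782455 + 492617)) - 232107) - 1586635 = ((1097946 + (443787 + (-401673/2 - 573*√573/2))*(-289838)) - 232107) - 1586635 = ((1097946 + (485901/2 - 573*√573/2)*(-289838)) - 232107) - 1586635 = ((1097946 + (-70416287019 + 83038587*√573)) - 232107) - 1586635 = ((-70415189073 + 83038587*√573) - 232107) - 1586635 = (-70415421180 + 83038587*√573) - 1586635 = -70417007815 + 83038587*√573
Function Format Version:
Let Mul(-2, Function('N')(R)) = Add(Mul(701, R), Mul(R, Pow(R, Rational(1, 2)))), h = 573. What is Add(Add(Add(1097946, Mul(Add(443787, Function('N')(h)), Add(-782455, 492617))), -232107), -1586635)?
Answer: Add(-70417007815, Mul(83038587, Pow(573, Rational(1, 2)))) ≈ -6.8429e+10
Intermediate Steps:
Function('N')(R) = Add(Mul(Rational(-701, 2), R), Mul(Rational(-1, 2), Pow(R, Rational(3, 2)))) (Function('N')(R) = Mul(Rational(-1, 2), Add(Mul(701, R), Mul(R, Pow(R, Rational(1, 2))))) = Mul(Rational(-1, 2), Add(Mul(701, R), Pow(R, Rational(3, 2)))) = Mul(Rational(-1, 2), Add(Pow(R, Rational(3, 2)), Mul(701, R))) = Add(Mul(Rational(-701, 2), R), Mul(Rational(-1, 2), Pow(R, Rational(3, 2)))))
Add(Add(Add(1097946, Mul(Add(443787, Function('N')(h)), Add(-782455, 492617))), -232107), -1586635) = Add(Add(Add(1097946, Mul(Add(443787, Add(Mul(Rational(-701, 2), 573), Mul(Rational(-1, 2), Pow(573, Rational(3, 2))))), Add(-782455, 492617))), -232107), -1586635) = Add(Add(Add(1097946, Mul(Add(443787, Add(Rational(-401673, 2), Mul(Rational(-1, 2), Mul(573, Pow(573, Rational(1, 2)))))), -289838)), -232107), -1586635) = Add(Add(Add(1097946, Mul(Add(443787, Add(Rational(-401673, 2), Mul(Rational(-573, 2), Pow(573, Rational(1, 2))))), -289838)), -232107), -1586635) = Add(Add(Add(1097946, Mul(Add(Rational(485901, 2), Mul(Rational(-573, 2), Pow(573, Rational(1, 2)))), -289838)), -232107), -1586635) = Add(Add(Add(1097946, Add(-70416287019, Mul(83038587, Pow(573, Rational(1, 2))))), -232107), -1586635) = Add(Add(Add(-70415189073, Mul(83038587, Pow(573, Rational(1, 2)))), -232107), -1586635) = Add(Add(-70415421180, Mul(83038587, Pow(573, Rational(1, 2)))), -1586635) = Add(-70417007815, Mul(83038587, Pow(573, Rational(1, 2))))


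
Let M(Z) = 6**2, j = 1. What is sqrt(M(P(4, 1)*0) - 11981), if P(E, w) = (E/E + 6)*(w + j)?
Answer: I*sqrt(11945) ≈ 109.29*I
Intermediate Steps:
P(E, w) = 7 + 7*w (P(E, w) = (E/E + 6)*(w + 1) = (1 + 6)*(1 + w) = 7*(1 + w) = 7 + 7*w)
M(Z) = 36
sqrt(M(P(4, 1)*0) - 11981) = sqrt(36 - 11981) = sqrt(-11945) = I*sqrt(11945)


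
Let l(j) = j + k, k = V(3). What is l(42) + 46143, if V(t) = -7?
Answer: 46178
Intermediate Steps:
k = -7
l(j) = -7 + j (l(j) = j - 7 = -7 + j)
l(42) + 46143 = (-7 + 42) + 46143 = 35 + 46143 = 46178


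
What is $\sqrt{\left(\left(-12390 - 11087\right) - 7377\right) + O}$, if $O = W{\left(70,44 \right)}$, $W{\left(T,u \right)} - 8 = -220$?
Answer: $7 i \sqrt{634} \approx 176.26 i$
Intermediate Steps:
$W{\left(T,u \right)} = -212$ ($W{\left(T,u \right)} = 8 - 220 = -212$)
$O = -212$
$\sqrt{\left(\left(-12390 - 11087\right) - 7377\right) + O} = \sqrt{\left(\left(-12390 - 11087\right) - 7377\right) - 212} = \sqrt{\left(-23477 - 7377\right) - 212} = \sqrt{-30854 - 212} = \sqrt{-31066} = 7 i \sqrt{634}$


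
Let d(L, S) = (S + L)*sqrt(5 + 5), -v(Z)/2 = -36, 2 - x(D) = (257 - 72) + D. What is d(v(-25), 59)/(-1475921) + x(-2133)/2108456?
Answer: 975/1054228 - 131*sqrt(10)/1475921 ≈ 0.00064417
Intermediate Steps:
x(D) = -183 - D (x(D) = 2 - ((257 - 72) + D) = 2 - (185 + D) = 2 + (-185 - D) = -183 - D)
v(Z) = 72 (v(Z) = -2*(-36) = 72)
d(L, S) = sqrt(10)*(L + S) (d(L, S) = (L + S)*sqrt(10) = sqrt(10)*(L + S))
d(v(-25), 59)/(-1475921) + x(-2133)/2108456 = (sqrt(10)*(72 + 59))/(-1475921) + (-183 - 1*(-2133))/2108456 = (sqrt(10)*131)*(-1/1475921) + (-183 + 2133)*(1/2108456) = (131*sqrt(10))*(-1/1475921) + 1950*(1/2108456) = -131*sqrt(10)/1475921 + 975/1054228 = 975/1054228 - 131*sqrt(10)/1475921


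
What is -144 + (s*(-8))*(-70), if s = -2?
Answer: -1264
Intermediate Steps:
-144 + (s*(-8))*(-70) = -144 - 2*(-8)*(-70) = -144 + 16*(-70) = -144 - 1120 = -1264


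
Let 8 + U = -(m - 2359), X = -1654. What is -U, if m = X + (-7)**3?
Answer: -4348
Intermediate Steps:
m = -1997 (m = -1654 + (-7)**3 = -1654 - 343 = -1997)
U = 4348 (U = -8 - (-1997 - 2359) = -8 - 1*(-4356) = -8 + 4356 = 4348)
-U = -1*4348 = -4348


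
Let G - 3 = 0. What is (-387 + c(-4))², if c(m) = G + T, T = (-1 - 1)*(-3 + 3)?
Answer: 147456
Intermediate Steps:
G = 3 (G = 3 + 0 = 3)
T = 0 (T = -2*0 = 0)
c(m) = 3 (c(m) = 3 + 0 = 3)
(-387 + c(-4))² = (-387 + 3)² = (-384)² = 147456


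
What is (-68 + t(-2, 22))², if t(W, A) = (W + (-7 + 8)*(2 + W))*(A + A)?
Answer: 24336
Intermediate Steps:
t(W, A) = 2*A*(2 + 2*W) (t(W, A) = (W + 1*(2 + W))*(2*A) = (W + (2 + W))*(2*A) = (2 + 2*W)*(2*A) = 2*A*(2 + 2*W))
(-68 + t(-2, 22))² = (-68 + 4*22*(1 - 2))² = (-68 + 4*22*(-1))² = (-68 - 88)² = (-156)² = 24336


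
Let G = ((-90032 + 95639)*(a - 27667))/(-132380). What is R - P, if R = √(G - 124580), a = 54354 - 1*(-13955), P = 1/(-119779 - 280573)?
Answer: 1/400352 + I*√553341122210930/66190 ≈ 2.4978e-6 + 355.39*I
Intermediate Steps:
P = -1/400352 (P = 1/(-400352) = -1/400352 ≈ -2.4978e-6)
a = 68309 (a = 54354 + 13955 = 68309)
G = -113939847/66190 (G = ((-90032 + 95639)*(68309 - 27667))/(-132380) = (5607*40642)*(-1/132380) = 227879694*(-1/132380) = -113939847/66190 ≈ -1721.4)
R = I*√553341122210930/66190 (R = √(-113939847/66190 - 124580) = √(-8359890047/66190) = I*√553341122210930/66190 ≈ 355.39*I)
R - P = I*√553341122210930/66190 - 1*(-1/400352) = I*√553341122210930/66190 + 1/400352 = 1/400352 + I*√553341122210930/66190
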